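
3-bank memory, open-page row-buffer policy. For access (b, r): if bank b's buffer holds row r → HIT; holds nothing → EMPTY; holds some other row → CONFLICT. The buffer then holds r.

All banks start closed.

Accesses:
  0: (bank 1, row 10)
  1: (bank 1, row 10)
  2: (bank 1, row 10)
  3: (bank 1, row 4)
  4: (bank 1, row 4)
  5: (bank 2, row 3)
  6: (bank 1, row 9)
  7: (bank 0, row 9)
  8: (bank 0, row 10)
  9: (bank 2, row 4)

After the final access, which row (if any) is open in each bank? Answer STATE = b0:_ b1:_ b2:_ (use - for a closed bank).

STATE = b0:10 b1:9 b2:4

step 0: bank1 None->10 [EMPTY]
step 1: bank1 10->10 [HIT]
step 2: bank1 10->10 [HIT]
step 3: bank1 10->4 [CONFLICT]
step 4: bank1 4->4 [HIT]
step 5: bank2 None->3 [EMPTY]
step 6: bank1 4->9 [CONFLICT]
step 7: bank0 None->9 [EMPTY]
step 8: bank0 9->10 [CONFLICT]
step 9: bank2 3->4 [CONFLICT]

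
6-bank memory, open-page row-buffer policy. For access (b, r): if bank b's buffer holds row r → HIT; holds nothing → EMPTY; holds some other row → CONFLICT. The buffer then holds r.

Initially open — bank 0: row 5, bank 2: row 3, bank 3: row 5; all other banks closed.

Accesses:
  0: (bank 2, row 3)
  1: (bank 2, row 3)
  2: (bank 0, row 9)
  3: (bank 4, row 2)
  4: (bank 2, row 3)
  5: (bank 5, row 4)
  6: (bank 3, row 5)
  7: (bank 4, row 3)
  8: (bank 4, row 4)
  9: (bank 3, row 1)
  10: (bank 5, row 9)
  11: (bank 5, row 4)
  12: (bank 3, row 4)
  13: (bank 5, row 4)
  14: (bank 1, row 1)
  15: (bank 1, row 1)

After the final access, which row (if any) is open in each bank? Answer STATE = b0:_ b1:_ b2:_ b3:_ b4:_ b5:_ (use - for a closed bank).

0: bank 2 row 3 — prev 3 → HIT
1: bank 2 row 3 — prev 3 → HIT
2: bank 0 row 9 — prev 5 → CONFLICT
3: bank 4 row 2 — prev None → EMPTY
4: bank 2 row 3 — prev 3 → HIT
5: bank 5 row 4 — prev None → EMPTY
6: bank 3 row 5 — prev 5 → HIT
7: bank 4 row 3 — prev 2 → CONFLICT
8: bank 4 row 4 — prev 3 → CONFLICT
9: bank 3 row 1 — prev 5 → CONFLICT
10: bank 5 row 9 — prev 4 → CONFLICT
11: bank 5 row 4 — prev 9 → CONFLICT
12: bank 3 row 4 — prev 1 → CONFLICT
13: bank 5 row 4 — prev 4 → HIT
14: bank 1 row 1 — prev None → EMPTY
15: bank 1 row 1 — prev 1 → HIT

STATE = b0:9 b1:1 b2:3 b3:4 b4:4 b5:4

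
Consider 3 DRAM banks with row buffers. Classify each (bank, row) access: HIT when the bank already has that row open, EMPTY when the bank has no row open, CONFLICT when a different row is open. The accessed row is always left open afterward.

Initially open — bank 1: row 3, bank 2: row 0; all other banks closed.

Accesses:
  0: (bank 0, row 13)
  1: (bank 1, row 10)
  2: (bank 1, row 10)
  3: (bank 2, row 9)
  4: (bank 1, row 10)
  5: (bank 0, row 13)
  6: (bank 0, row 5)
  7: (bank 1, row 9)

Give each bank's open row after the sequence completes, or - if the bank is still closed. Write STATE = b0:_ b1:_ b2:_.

step 0: bank0 None->13 [EMPTY]
step 1: bank1 3->10 [CONFLICT]
step 2: bank1 10->10 [HIT]
step 3: bank2 0->9 [CONFLICT]
step 4: bank1 10->10 [HIT]
step 5: bank0 13->13 [HIT]
step 6: bank0 13->5 [CONFLICT]
step 7: bank1 10->9 [CONFLICT]

STATE = b0:5 b1:9 b2:9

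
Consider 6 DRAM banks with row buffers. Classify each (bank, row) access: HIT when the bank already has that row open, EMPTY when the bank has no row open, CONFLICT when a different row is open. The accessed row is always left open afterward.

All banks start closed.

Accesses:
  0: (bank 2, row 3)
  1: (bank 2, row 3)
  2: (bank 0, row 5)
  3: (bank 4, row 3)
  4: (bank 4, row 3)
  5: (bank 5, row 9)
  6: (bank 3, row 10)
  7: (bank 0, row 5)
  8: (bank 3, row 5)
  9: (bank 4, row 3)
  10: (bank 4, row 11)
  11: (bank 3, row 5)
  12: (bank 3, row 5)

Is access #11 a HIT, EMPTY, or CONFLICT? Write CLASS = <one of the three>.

CLASS = HIT

step 0: bank2 None->3 [EMPTY]
step 1: bank2 3->3 [HIT]
step 2: bank0 None->5 [EMPTY]
step 3: bank4 None->3 [EMPTY]
step 4: bank4 3->3 [HIT]
step 5: bank5 None->9 [EMPTY]
step 6: bank3 None->10 [EMPTY]
step 7: bank0 5->5 [HIT]
step 8: bank3 10->5 [CONFLICT]
step 9: bank4 3->3 [HIT]
step 10: bank4 3->11 [CONFLICT]
step 11: bank3 5->5 [HIT]
step 12: bank3 5->5 [HIT]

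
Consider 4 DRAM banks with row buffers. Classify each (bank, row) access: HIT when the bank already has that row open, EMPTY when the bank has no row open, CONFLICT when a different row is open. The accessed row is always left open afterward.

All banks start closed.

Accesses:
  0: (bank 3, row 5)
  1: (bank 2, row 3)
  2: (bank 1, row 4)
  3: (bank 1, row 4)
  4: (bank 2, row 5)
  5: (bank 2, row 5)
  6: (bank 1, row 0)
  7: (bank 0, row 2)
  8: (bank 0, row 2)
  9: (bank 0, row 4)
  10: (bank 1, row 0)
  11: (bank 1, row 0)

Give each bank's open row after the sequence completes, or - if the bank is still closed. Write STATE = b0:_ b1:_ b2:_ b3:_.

step 0: bank3 None->5 [EMPTY]
step 1: bank2 None->3 [EMPTY]
step 2: bank1 None->4 [EMPTY]
step 3: bank1 4->4 [HIT]
step 4: bank2 3->5 [CONFLICT]
step 5: bank2 5->5 [HIT]
step 6: bank1 4->0 [CONFLICT]
step 7: bank0 None->2 [EMPTY]
step 8: bank0 2->2 [HIT]
step 9: bank0 2->4 [CONFLICT]
step 10: bank1 0->0 [HIT]
step 11: bank1 0->0 [HIT]

STATE = b0:4 b1:0 b2:5 b3:5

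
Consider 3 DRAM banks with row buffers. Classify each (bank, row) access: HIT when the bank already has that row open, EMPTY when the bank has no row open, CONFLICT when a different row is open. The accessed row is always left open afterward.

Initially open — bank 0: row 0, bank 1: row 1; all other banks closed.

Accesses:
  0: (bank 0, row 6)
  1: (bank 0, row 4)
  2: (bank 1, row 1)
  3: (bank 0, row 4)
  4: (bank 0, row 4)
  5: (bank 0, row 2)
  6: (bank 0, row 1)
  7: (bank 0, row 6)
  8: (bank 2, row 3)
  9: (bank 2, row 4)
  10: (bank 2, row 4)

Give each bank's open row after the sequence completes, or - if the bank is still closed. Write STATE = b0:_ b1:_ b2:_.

STATE = b0:6 b1:1 b2:4

  [0] b0 r6: had r0 ⇒ C
  [1] b0 r4: had r6 ⇒ C
  [2] b1 r1: had r1 ⇒ H
  [3] b0 r4: had r4 ⇒ H
  [4] b0 r4: had r4 ⇒ H
  [5] b0 r2: had r4 ⇒ C
  [6] b0 r1: had r2 ⇒ C
  [7] b0 r6: had r1 ⇒ C
  [8] b2 r3: no row ⇒ E
  [9] b2 r4: had r3 ⇒ C
  [10] b2 r4: had r4 ⇒ H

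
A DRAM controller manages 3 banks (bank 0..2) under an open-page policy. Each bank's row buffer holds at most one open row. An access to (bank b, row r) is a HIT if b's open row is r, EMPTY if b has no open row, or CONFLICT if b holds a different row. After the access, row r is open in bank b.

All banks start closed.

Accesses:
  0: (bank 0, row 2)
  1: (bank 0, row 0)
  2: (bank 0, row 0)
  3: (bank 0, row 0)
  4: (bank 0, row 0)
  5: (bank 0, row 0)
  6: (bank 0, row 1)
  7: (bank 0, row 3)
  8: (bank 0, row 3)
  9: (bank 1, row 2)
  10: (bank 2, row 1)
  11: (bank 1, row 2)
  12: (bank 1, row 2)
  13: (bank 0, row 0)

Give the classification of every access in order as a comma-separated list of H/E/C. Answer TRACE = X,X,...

  [0] b0 r2: no row ⇒ E
  [1] b0 r0: had r2 ⇒ C
  [2] b0 r0: had r0 ⇒ H
  [3] b0 r0: had r0 ⇒ H
  [4] b0 r0: had r0 ⇒ H
  [5] b0 r0: had r0 ⇒ H
  [6] b0 r1: had r0 ⇒ C
  [7] b0 r3: had r1 ⇒ C
  [8] b0 r3: had r3 ⇒ H
  [9] b1 r2: no row ⇒ E
  [10] b2 r1: no row ⇒ E
  [11] b1 r2: had r2 ⇒ H
  [12] b1 r2: had r2 ⇒ H
  [13] b0 r0: had r3 ⇒ C

TRACE = E,C,H,H,H,H,C,C,H,E,E,H,H,C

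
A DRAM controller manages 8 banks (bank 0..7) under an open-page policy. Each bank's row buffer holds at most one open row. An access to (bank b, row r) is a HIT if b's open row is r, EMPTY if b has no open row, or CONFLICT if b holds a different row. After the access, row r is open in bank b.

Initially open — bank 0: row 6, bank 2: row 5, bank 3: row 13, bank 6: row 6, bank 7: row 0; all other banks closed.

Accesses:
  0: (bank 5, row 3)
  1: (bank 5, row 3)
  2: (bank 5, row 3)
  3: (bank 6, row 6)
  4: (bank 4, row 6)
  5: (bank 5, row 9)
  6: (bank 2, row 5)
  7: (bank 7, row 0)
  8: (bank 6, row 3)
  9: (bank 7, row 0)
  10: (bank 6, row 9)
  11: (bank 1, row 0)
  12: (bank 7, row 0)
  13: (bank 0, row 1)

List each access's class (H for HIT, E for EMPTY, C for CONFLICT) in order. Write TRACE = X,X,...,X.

#0 (5,3) E
#1 (5,3) H  (was 3)
#2 (5,3) H  (was 3)
#3 (6,6) H  (was 6)
#4 (4,6) E
#5 (5,9) C  (was 3)
#6 (2,5) H  (was 5)
#7 (7,0) H  (was 0)
#8 (6,3) C  (was 6)
#9 (7,0) H  (was 0)
#10 (6,9) C  (was 3)
#11 (1,0) E
#12 (7,0) H  (was 0)
#13 (0,1) C  (was 6)

TRACE = E,H,H,H,E,C,H,H,C,H,C,E,H,C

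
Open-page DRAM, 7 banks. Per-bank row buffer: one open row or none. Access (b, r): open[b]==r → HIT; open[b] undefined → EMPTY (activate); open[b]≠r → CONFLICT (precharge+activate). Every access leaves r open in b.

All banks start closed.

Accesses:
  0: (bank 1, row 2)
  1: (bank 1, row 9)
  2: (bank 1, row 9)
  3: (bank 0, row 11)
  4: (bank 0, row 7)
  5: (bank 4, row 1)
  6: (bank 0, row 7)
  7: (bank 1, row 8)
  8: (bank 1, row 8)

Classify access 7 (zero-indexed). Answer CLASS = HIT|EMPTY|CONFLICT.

CLASS = CONFLICT

step 0: bank1 None->2 [EMPTY]
step 1: bank1 2->9 [CONFLICT]
step 2: bank1 9->9 [HIT]
step 3: bank0 None->11 [EMPTY]
step 4: bank0 11->7 [CONFLICT]
step 5: bank4 None->1 [EMPTY]
step 6: bank0 7->7 [HIT]
step 7: bank1 9->8 [CONFLICT]
step 8: bank1 8->8 [HIT]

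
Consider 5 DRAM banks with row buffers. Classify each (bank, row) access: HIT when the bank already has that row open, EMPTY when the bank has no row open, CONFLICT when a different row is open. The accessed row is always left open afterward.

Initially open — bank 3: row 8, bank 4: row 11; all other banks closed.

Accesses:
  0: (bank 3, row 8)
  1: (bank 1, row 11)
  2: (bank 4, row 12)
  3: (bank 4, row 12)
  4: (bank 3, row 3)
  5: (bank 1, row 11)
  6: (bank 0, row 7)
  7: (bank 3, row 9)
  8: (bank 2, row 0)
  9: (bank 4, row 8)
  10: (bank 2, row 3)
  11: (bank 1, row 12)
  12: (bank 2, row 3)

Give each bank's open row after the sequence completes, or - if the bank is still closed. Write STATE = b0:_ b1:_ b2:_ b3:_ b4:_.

STATE = b0:7 b1:12 b2:3 b3:9 b4:8

#0 (3,8) H  (was 8)
#1 (1,11) E
#2 (4,12) C  (was 11)
#3 (4,12) H  (was 12)
#4 (3,3) C  (was 8)
#5 (1,11) H  (was 11)
#6 (0,7) E
#7 (3,9) C  (was 3)
#8 (2,0) E
#9 (4,8) C  (was 12)
#10 (2,3) C  (was 0)
#11 (1,12) C  (was 11)
#12 (2,3) H  (was 3)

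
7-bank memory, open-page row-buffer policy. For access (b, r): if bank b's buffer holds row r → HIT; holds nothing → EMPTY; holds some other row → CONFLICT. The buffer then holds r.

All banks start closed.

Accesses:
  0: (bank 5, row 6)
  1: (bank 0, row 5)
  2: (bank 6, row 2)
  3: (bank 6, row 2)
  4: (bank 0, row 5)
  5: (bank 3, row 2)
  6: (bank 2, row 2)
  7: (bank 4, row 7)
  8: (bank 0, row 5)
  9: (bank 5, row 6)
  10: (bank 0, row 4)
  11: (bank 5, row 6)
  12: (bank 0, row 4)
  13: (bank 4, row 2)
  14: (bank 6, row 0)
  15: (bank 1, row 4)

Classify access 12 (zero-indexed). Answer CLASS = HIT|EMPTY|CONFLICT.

step 0: bank5 None->6 [EMPTY]
step 1: bank0 None->5 [EMPTY]
step 2: bank6 None->2 [EMPTY]
step 3: bank6 2->2 [HIT]
step 4: bank0 5->5 [HIT]
step 5: bank3 None->2 [EMPTY]
step 6: bank2 None->2 [EMPTY]
step 7: bank4 None->7 [EMPTY]
step 8: bank0 5->5 [HIT]
step 9: bank5 6->6 [HIT]
step 10: bank0 5->4 [CONFLICT]
step 11: bank5 6->6 [HIT]
step 12: bank0 4->4 [HIT]
step 13: bank4 7->2 [CONFLICT]
step 14: bank6 2->0 [CONFLICT]
step 15: bank1 None->4 [EMPTY]

CLASS = HIT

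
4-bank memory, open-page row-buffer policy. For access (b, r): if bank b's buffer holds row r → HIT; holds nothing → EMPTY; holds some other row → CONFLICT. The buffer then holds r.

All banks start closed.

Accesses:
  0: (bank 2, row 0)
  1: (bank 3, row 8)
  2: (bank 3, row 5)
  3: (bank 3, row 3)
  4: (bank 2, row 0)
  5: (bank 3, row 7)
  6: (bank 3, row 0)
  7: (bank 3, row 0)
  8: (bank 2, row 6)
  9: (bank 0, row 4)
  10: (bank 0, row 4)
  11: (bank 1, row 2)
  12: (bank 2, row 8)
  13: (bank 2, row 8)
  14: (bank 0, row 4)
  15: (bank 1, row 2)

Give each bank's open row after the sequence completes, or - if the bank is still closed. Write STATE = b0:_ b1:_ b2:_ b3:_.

0: bank 2 row 0 — prev None → EMPTY
1: bank 3 row 8 — prev None → EMPTY
2: bank 3 row 5 — prev 8 → CONFLICT
3: bank 3 row 3 — prev 5 → CONFLICT
4: bank 2 row 0 — prev 0 → HIT
5: bank 3 row 7 — prev 3 → CONFLICT
6: bank 3 row 0 — prev 7 → CONFLICT
7: bank 3 row 0 — prev 0 → HIT
8: bank 2 row 6 — prev 0 → CONFLICT
9: bank 0 row 4 — prev None → EMPTY
10: bank 0 row 4 — prev 4 → HIT
11: bank 1 row 2 — prev None → EMPTY
12: bank 2 row 8 — prev 6 → CONFLICT
13: bank 2 row 8 — prev 8 → HIT
14: bank 0 row 4 — prev 4 → HIT
15: bank 1 row 2 — prev 2 → HIT

STATE = b0:4 b1:2 b2:8 b3:0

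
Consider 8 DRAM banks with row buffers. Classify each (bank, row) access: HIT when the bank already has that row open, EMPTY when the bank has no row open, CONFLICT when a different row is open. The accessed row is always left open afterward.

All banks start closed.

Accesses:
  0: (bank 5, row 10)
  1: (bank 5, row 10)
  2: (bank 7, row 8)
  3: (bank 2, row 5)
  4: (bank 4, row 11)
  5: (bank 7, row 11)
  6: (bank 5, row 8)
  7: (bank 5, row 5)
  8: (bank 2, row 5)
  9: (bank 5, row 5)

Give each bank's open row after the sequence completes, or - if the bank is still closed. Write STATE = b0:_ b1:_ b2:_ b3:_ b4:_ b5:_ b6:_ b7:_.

STATE = b0:- b1:- b2:5 b3:- b4:11 b5:5 b6:- b7:11

#0 (5,10) E
#1 (5,10) H  (was 10)
#2 (7,8) E
#3 (2,5) E
#4 (4,11) E
#5 (7,11) C  (was 8)
#6 (5,8) C  (was 10)
#7 (5,5) C  (was 8)
#8 (2,5) H  (was 5)
#9 (5,5) H  (was 5)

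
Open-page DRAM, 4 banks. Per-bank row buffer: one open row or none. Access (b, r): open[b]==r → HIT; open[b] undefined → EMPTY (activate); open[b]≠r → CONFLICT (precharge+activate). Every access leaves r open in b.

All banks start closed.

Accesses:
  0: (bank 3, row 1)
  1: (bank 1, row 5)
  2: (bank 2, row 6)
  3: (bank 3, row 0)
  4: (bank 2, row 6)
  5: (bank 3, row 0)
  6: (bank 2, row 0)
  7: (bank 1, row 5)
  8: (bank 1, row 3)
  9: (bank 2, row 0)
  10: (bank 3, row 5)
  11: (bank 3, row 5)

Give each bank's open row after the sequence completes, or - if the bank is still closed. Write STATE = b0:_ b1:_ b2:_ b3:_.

STATE = b0:- b1:3 b2:0 b3:5

step 0: bank3 None->1 [EMPTY]
step 1: bank1 None->5 [EMPTY]
step 2: bank2 None->6 [EMPTY]
step 3: bank3 1->0 [CONFLICT]
step 4: bank2 6->6 [HIT]
step 5: bank3 0->0 [HIT]
step 6: bank2 6->0 [CONFLICT]
step 7: bank1 5->5 [HIT]
step 8: bank1 5->3 [CONFLICT]
step 9: bank2 0->0 [HIT]
step 10: bank3 0->5 [CONFLICT]
step 11: bank3 5->5 [HIT]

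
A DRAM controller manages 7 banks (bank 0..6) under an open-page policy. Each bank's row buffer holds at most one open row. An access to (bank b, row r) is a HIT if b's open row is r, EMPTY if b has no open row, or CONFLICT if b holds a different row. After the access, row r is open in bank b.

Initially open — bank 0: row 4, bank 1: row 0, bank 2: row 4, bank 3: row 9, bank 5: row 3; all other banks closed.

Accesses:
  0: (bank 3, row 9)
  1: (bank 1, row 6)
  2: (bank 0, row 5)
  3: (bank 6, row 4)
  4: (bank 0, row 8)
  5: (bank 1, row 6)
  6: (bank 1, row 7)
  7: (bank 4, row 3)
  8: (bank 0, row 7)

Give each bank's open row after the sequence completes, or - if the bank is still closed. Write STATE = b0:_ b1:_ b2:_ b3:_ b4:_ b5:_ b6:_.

STATE = b0:7 b1:7 b2:4 b3:9 b4:3 b5:3 b6:4

#0 (3,9) H  (was 9)
#1 (1,6) C  (was 0)
#2 (0,5) C  (was 4)
#3 (6,4) E
#4 (0,8) C  (was 5)
#5 (1,6) H  (was 6)
#6 (1,7) C  (was 6)
#7 (4,3) E
#8 (0,7) C  (was 8)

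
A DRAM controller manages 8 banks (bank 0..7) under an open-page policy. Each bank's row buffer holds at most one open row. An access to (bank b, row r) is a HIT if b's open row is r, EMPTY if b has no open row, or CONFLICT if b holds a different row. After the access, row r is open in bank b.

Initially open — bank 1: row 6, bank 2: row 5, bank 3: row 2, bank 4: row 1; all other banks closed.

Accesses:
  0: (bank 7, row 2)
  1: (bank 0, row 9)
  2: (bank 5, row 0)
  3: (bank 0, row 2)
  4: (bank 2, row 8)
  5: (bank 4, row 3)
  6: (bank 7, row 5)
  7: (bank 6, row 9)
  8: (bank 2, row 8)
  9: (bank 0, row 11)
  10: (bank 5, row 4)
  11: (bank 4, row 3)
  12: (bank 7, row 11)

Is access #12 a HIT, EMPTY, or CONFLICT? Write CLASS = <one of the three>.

  [0] b7 r2: no row ⇒ E
  [1] b0 r9: no row ⇒ E
  [2] b5 r0: no row ⇒ E
  [3] b0 r2: had r9 ⇒ C
  [4] b2 r8: had r5 ⇒ C
  [5] b4 r3: had r1 ⇒ C
  [6] b7 r5: had r2 ⇒ C
  [7] b6 r9: no row ⇒ E
  [8] b2 r8: had r8 ⇒ H
  [9] b0 r11: had r2 ⇒ C
  [10] b5 r4: had r0 ⇒ C
  [11] b4 r3: had r3 ⇒ H
  [12] b7 r11: had r5 ⇒ C

CLASS = CONFLICT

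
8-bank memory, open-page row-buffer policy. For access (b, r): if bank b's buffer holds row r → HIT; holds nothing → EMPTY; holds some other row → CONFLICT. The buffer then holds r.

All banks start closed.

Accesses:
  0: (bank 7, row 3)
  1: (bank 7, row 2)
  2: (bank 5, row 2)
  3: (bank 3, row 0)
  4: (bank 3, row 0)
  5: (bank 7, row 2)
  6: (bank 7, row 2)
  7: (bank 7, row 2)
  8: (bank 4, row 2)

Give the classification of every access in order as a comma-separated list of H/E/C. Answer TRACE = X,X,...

TRACE = E,C,E,E,H,H,H,H,E

0: bank 7 row 3 — prev None → EMPTY
1: bank 7 row 2 — prev 3 → CONFLICT
2: bank 5 row 2 — prev None → EMPTY
3: bank 3 row 0 — prev None → EMPTY
4: bank 3 row 0 — prev 0 → HIT
5: bank 7 row 2 — prev 2 → HIT
6: bank 7 row 2 — prev 2 → HIT
7: bank 7 row 2 — prev 2 → HIT
8: bank 4 row 2 — prev None → EMPTY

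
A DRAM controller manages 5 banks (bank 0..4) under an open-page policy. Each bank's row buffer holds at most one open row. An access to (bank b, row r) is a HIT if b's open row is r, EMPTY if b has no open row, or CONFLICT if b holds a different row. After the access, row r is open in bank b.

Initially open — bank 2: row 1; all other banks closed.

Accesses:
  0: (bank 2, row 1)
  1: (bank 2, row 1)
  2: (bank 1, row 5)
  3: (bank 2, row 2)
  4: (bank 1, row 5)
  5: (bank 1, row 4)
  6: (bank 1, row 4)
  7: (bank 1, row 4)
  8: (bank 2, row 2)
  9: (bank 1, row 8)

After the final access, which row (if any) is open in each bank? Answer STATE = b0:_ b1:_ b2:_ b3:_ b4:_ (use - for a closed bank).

#0 (2,1) H  (was 1)
#1 (2,1) H  (was 1)
#2 (1,5) E
#3 (2,2) C  (was 1)
#4 (1,5) H  (was 5)
#5 (1,4) C  (was 5)
#6 (1,4) H  (was 4)
#7 (1,4) H  (was 4)
#8 (2,2) H  (was 2)
#9 (1,8) C  (was 4)

STATE = b0:- b1:8 b2:2 b3:- b4:-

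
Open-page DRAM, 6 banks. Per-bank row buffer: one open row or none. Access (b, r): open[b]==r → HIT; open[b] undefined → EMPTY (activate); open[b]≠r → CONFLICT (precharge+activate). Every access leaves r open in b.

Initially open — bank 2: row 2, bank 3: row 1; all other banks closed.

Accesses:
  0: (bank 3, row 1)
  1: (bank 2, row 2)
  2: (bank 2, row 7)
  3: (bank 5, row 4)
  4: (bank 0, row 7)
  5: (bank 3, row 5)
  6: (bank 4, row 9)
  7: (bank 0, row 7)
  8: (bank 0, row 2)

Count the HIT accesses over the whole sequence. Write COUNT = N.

COUNT = 3

  [0] b3 r1: had r1 ⇒ H
  [1] b2 r2: had r2 ⇒ H
  [2] b2 r7: had r2 ⇒ C
  [3] b5 r4: no row ⇒ E
  [4] b0 r7: no row ⇒ E
  [5] b3 r5: had r1 ⇒ C
  [6] b4 r9: no row ⇒ E
  [7] b0 r7: had r7 ⇒ H
  [8] b0 r2: had r7 ⇒ C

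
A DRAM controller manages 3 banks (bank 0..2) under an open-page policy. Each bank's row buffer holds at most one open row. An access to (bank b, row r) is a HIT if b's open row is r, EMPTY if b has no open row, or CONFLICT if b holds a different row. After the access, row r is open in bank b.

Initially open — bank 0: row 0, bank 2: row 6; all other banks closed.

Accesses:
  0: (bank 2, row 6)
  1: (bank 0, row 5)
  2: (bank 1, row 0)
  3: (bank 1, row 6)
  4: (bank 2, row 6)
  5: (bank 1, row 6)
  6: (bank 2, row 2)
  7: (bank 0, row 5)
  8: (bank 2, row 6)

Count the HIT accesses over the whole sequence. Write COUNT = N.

0: bank 2 row 6 — prev 6 → HIT
1: bank 0 row 5 — prev 0 → CONFLICT
2: bank 1 row 0 — prev None → EMPTY
3: bank 1 row 6 — prev 0 → CONFLICT
4: bank 2 row 6 — prev 6 → HIT
5: bank 1 row 6 — prev 6 → HIT
6: bank 2 row 2 — prev 6 → CONFLICT
7: bank 0 row 5 — prev 5 → HIT
8: bank 2 row 6 — prev 2 → CONFLICT

COUNT = 4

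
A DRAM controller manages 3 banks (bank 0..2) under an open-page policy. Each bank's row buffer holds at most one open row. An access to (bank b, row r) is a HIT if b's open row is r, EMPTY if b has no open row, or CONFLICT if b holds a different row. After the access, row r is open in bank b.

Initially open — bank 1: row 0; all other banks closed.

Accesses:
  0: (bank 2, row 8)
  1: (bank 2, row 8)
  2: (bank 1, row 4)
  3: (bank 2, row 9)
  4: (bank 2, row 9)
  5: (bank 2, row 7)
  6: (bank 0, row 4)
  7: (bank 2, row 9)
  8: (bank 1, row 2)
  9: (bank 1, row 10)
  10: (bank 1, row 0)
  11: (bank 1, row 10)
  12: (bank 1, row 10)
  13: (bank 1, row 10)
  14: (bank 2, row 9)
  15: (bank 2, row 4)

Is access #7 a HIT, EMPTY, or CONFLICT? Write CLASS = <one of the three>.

step 0: bank2 None->8 [EMPTY]
step 1: bank2 8->8 [HIT]
step 2: bank1 0->4 [CONFLICT]
step 3: bank2 8->9 [CONFLICT]
step 4: bank2 9->9 [HIT]
step 5: bank2 9->7 [CONFLICT]
step 6: bank0 None->4 [EMPTY]
step 7: bank2 7->9 [CONFLICT]
step 8: bank1 4->2 [CONFLICT]
step 9: bank1 2->10 [CONFLICT]
step 10: bank1 10->0 [CONFLICT]
step 11: bank1 0->10 [CONFLICT]
step 12: bank1 10->10 [HIT]
step 13: bank1 10->10 [HIT]
step 14: bank2 9->9 [HIT]
step 15: bank2 9->4 [CONFLICT]

CLASS = CONFLICT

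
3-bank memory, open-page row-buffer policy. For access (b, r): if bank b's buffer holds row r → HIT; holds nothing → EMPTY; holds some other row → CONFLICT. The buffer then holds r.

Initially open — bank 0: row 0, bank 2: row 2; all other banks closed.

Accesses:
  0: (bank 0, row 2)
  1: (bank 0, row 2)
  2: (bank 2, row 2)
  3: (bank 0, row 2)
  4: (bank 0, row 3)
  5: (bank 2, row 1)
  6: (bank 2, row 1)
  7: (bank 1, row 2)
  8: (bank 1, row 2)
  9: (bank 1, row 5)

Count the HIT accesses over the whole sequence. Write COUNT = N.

COUNT = 5

step 0: bank0 0->2 [CONFLICT]
step 1: bank0 2->2 [HIT]
step 2: bank2 2->2 [HIT]
step 3: bank0 2->2 [HIT]
step 4: bank0 2->3 [CONFLICT]
step 5: bank2 2->1 [CONFLICT]
step 6: bank2 1->1 [HIT]
step 7: bank1 None->2 [EMPTY]
step 8: bank1 2->2 [HIT]
step 9: bank1 2->5 [CONFLICT]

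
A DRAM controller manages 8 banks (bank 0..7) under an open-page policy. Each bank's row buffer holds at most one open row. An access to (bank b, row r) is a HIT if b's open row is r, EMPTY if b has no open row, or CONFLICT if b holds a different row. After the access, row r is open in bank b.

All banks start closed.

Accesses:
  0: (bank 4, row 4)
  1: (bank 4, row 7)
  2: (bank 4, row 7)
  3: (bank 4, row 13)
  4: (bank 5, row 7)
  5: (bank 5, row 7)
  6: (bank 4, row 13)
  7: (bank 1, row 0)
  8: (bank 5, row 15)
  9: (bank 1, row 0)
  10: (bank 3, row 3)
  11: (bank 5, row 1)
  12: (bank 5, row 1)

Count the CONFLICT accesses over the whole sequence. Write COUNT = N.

COUNT = 4

  [0] b4 r4: no row ⇒ E
  [1] b4 r7: had r4 ⇒ C
  [2] b4 r7: had r7 ⇒ H
  [3] b4 r13: had r7 ⇒ C
  [4] b5 r7: no row ⇒ E
  [5] b5 r7: had r7 ⇒ H
  [6] b4 r13: had r13 ⇒ H
  [7] b1 r0: no row ⇒ E
  [8] b5 r15: had r7 ⇒ C
  [9] b1 r0: had r0 ⇒ H
  [10] b3 r3: no row ⇒ E
  [11] b5 r1: had r15 ⇒ C
  [12] b5 r1: had r1 ⇒ H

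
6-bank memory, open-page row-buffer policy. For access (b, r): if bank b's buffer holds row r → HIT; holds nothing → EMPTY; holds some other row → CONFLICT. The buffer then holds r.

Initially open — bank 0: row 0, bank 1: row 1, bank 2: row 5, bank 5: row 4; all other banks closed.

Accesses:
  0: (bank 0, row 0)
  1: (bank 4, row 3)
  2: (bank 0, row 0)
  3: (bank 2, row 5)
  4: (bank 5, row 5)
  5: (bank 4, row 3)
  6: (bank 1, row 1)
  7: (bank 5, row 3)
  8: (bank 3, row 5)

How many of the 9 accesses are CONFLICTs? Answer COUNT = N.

COUNT = 2

  [0] b0 r0: had r0 ⇒ H
  [1] b4 r3: no row ⇒ E
  [2] b0 r0: had r0 ⇒ H
  [3] b2 r5: had r5 ⇒ H
  [4] b5 r5: had r4 ⇒ C
  [5] b4 r3: had r3 ⇒ H
  [6] b1 r1: had r1 ⇒ H
  [7] b5 r3: had r5 ⇒ C
  [8] b3 r5: no row ⇒ E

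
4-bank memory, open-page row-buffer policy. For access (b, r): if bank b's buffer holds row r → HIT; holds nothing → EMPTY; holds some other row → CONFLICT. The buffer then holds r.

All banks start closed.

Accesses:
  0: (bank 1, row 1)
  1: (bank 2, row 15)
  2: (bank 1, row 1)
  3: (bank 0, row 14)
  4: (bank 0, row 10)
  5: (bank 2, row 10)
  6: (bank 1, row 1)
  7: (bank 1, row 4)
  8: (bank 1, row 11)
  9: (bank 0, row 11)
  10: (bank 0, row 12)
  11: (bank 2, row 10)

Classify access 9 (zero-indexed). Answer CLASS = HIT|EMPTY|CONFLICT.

CLASS = CONFLICT

  [0] b1 r1: no row ⇒ E
  [1] b2 r15: no row ⇒ E
  [2] b1 r1: had r1 ⇒ H
  [3] b0 r14: no row ⇒ E
  [4] b0 r10: had r14 ⇒ C
  [5] b2 r10: had r15 ⇒ C
  [6] b1 r1: had r1 ⇒ H
  [7] b1 r4: had r1 ⇒ C
  [8] b1 r11: had r4 ⇒ C
  [9] b0 r11: had r10 ⇒ C
  [10] b0 r12: had r11 ⇒ C
  [11] b2 r10: had r10 ⇒ H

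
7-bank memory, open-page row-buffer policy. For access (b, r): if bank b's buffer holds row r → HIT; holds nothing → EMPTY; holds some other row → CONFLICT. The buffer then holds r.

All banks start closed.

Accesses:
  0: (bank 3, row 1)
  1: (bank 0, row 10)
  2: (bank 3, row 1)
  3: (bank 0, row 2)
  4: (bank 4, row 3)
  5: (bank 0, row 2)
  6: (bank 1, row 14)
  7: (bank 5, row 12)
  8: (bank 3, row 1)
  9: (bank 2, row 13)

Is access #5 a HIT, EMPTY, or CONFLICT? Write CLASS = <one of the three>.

CLASS = HIT

  [0] b3 r1: no row ⇒ E
  [1] b0 r10: no row ⇒ E
  [2] b3 r1: had r1 ⇒ H
  [3] b0 r2: had r10 ⇒ C
  [4] b4 r3: no row ⇒ E
  [5] b0 r2: had r2 ⇒ H
  [6] b1 r14: no row ⇒ E
  [7] b5 r12: no row ⇒ E
  [8] b3 r1: had r1 ⇒ H
  [9] b2 r13: no row ⇒ E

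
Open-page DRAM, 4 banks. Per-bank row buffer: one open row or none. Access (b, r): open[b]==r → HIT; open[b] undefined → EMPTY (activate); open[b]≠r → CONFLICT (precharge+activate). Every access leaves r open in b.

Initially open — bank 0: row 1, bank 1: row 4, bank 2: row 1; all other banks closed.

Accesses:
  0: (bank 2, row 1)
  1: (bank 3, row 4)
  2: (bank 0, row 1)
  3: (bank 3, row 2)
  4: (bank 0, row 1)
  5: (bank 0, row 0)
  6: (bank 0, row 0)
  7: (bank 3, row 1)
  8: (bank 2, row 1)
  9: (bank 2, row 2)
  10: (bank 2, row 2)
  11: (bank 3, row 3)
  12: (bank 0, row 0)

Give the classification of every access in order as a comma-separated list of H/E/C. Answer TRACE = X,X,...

#0 (2,1) H  (was 1)
#1 (3,4) E
#2 (0,1) H  (was 1)
#3 (3,2) C  (was 4)
#4 (0,1) H  (was 1)
#5 (0,0) C  (was 1)
#6 (0,0) H  (was 0)
#7 (3,1) C  (was 2)
#8 (2,1) H  (was 1)
#9 (2,2) C  (was 1)
#10 (2,2) H  (was 2)
#11 (3,3) C  (was 1)
#12 (0,0) H  (was 0)

TRACE = H,E,H,C,H,C,H,C,H,C,H,C,H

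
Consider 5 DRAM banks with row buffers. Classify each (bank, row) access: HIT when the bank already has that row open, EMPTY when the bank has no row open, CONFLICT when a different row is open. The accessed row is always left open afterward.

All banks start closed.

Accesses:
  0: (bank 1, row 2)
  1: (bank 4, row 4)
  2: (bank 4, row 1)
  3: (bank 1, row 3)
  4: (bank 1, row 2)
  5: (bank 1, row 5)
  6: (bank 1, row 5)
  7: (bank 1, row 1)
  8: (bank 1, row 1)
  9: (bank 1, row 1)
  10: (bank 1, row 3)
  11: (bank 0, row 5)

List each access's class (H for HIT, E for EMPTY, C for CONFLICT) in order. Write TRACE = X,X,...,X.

TRACE = E,E,C,C,C,C,H,C,H,H,C,E

  [0] b1 r2: no row ⇒ E
  [1] b4 r4: no row ⇒ E
  [2] b4 r1: had r4 ⇒ C
  [3] b1 r3: had r2 ⇒ C
  [4] b1 r2: had r3 ⇒ C
  [5] b1 r5: had r2 ⇒ C
  [6] b1 r5: had r5 ⇒ H
  [7] b1 r1: had r5 ⇒ C
  [8] b1 r1: had r1 ⇒ H
  [9] b1 r1: had r1 ⇒ H
  [10] b1 r3: had r1 ⇒ C
  [11] b0 r5: no row ⇒ E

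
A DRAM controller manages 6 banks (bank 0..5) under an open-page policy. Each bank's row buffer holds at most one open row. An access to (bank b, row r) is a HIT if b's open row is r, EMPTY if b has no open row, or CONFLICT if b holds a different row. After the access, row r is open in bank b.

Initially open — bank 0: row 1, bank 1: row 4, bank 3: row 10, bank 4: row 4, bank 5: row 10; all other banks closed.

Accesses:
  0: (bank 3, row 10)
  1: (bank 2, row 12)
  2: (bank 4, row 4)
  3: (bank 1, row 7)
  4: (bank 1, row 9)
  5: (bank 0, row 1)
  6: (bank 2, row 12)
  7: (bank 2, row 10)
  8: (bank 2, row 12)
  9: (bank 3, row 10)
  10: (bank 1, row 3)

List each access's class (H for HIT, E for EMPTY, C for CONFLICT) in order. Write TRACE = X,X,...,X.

0: bank 3 row 10 — prev 10 → HIT
1: bank 2 row 12 — prev None → EMPTY
2: bank 4 row 4 — prev 4 → HIT
3: bank 1 row 7 — prev 4 → CONFLICT
4: bank 1 row 9 — prev 7 → CONFLICT
5: bank 0 row 1 — prev 1 → HIT
6: bank 2 row 12 — prev 12 → HIT
7: bank 2 row 10 — prev 12 → CONFLICT
8: bank 2 row 12 — prev 10 → CONFLICT
9: bank 3 row 10 — prev 10 → HIT
10: bank 1 row 3 — prev 9 → CONFLICT

TRACE = H,E,H,C,C,H,H,C,C,H,C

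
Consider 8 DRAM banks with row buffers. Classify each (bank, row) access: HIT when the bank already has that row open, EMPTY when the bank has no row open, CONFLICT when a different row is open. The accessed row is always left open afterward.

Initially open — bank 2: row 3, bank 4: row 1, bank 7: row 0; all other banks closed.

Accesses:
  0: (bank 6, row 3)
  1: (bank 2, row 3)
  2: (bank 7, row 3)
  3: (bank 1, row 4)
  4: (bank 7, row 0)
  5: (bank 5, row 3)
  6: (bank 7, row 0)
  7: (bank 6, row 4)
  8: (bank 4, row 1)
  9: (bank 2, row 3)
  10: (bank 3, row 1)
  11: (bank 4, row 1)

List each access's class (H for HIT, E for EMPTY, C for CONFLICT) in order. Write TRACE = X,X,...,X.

TRACE = E,H,C,E,C,E,H,C,H,H,E,H

0: bank 6 row 3 — prev None → EMPTY
1: bank 2 row 3 — prev 3 → HIT
2: bank 7 row 3 — prev 0 → CONFLICT
3: bank 1 row 4 — prev None → EMPTY
4: bank 7 row 0 — prev 3 → CONFLICT
5: bank 5 row 3 — prev None → EMPTY
6: bank 7 row 0 — prev 0 → HIT
7: bank 6 row 4 — prev 3 → CONFLICT
8: bank 4 row 1 — prev 1 → HIT
9: bank 2 row 3 — prev 3 → HIT
10: bank 3 row 1 — prev None → EMPTY
11: bank 4 row 1 — prev 1 → HIT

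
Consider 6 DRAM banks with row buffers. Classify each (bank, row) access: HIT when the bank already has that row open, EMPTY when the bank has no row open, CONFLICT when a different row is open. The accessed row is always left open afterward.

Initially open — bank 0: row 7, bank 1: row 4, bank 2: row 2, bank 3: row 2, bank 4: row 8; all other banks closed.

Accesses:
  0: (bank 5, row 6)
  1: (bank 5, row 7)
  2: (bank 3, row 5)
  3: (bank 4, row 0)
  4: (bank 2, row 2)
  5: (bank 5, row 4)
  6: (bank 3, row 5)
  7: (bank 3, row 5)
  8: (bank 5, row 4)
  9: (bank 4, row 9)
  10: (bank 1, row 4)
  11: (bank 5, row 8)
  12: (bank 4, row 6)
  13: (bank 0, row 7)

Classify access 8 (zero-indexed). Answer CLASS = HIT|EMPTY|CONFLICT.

step 0: bank5 None->6 [EMPTY]
step 1: bank5 6->7 [CONFLICT]
step 2: bank3 2->5 [CONFLICT]
step 3: bank4 8->0 [CONFLICT]
step 4: bank2 2->2 [HIT]
step 5: bank5 7->4 [CONFLICT]
step 6: bank3 5->5 [HIT]
step 7: bank3 5->5 [HIT]
step 8: bank5 4->4 [HIT]
step 9: bank4 0->9 [CONFLICT]
step 10: bank1 4->4 [HIT]
step 11: bank5 4->8 [CONFLICT]
step 12: bank4 9->6 [CONFLICT]
step 13: bank0 7->7 [HIT]

CLASS = HIT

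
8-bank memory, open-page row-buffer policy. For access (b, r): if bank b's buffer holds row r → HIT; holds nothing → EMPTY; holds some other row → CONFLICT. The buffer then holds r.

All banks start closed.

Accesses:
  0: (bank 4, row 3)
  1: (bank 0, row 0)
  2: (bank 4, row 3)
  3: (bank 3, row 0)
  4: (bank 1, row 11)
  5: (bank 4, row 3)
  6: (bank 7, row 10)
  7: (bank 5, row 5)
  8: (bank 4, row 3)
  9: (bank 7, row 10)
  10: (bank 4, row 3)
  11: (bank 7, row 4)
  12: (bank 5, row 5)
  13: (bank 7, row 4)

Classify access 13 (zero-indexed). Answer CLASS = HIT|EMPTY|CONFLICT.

0: bank 4 row 3 — prev None → EMPTY
1: bank 0 row 0 — prev None → EMPTY
2: bank 4 row 3 — prev 3 → HIT
3: bank 3 row 0 — prev None → EMPTY
4: bank 1 row 11 — prev None → EMPTY
5: bank 4 row 3 — prev 3 → HIT
6: bank 7 row 10 — prev None → EMPTY
7: bank 5 row 5 — prev None → EMPTY
8: bank 4 row 3 — prev 3 → HIT
9: bank 7 row 10 — prev 10 → HIT
10: bank 4 row 3 — prev 3 → HIT
11: bank 7 row 4 — prev 10 → CONFLICT
12: bank 5 row 5 — prev 5 → HIT
13: bank 7 row 4 — prev 4 → HIT

CLASS = HIT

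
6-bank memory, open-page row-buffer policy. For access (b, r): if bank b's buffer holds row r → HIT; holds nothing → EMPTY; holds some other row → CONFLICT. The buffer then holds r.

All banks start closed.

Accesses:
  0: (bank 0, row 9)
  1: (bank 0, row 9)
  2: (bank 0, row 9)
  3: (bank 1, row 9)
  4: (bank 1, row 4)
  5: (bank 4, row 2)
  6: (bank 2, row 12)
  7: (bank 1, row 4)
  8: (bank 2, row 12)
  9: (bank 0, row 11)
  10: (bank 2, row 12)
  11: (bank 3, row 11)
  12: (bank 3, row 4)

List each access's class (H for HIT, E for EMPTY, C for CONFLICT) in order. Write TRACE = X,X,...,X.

step 0: bank0 None->9 [EMPTY]
step 1: bank0 9->9 [HIT]
step 2: bank0 9->9 [HIT]
step 3: bank1 None->9 [EMPTY]
step 4: bank1 9->4 [CONFLICT]
step 5: bank4 None->2 [EMPTY]
step 6: bank2 None->12 [EMPTY]
step 7: bank1 4->4 [HIT]
step 8: bank2 12->12 [HIT]
step 9: bank0 9->11 [CONFLICT]
step 10: bank2 12->12 [HIT]
step 11: bank3 None->11 [EMPTY]
step 12: bank3 11->4 [CONFLICT]

TRACE = E,H,H,E,C,E,E,H,H,C,H,E,C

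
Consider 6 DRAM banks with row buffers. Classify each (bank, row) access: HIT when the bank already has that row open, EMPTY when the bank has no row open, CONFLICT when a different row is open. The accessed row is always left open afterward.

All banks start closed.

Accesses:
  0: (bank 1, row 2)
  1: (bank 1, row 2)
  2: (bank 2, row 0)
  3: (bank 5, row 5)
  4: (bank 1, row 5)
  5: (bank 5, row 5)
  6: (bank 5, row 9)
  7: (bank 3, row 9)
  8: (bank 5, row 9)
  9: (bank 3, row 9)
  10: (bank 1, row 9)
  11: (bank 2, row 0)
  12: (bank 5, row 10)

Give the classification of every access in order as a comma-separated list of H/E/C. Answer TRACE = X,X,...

  [0] b1 r2: no row ⇒ E
  [1] b1 r2: had r2 ⇒ H
  [2] b2 r0: no row ⇒ E
  [3] b5 r5: no row ⇒ E
  [4] b1 r5: had r2 ⇒ C
  [5] b5 r5: had r5 ⇒ H
  [6] b5 r9: had r5 ⇒ C
  [7] b3 r9: no row ⇒ E
  [8] b5 r9: had r9 ⇒ H
  [9] b3 r9: had r9 ⇒ H
  [10] b1 r9: had r5 ⇒ C
  [11] b2 r0: had r0 ⇒ H
  [12] b5 r10: had r9 ⇒ C

TRACE = E,H,E,E,C,H,C,E,H,H,C,H,C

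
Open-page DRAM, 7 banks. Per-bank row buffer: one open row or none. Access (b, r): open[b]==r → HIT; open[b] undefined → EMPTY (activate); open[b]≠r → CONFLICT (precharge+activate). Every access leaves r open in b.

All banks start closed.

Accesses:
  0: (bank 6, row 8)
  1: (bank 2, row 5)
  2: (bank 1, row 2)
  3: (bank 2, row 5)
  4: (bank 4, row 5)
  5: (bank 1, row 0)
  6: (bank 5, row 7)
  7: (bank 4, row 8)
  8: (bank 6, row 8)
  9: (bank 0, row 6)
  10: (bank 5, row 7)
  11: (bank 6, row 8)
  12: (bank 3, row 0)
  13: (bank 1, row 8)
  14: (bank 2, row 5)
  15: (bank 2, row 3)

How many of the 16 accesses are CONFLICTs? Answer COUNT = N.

COUNT = 4

step 0: bank6 None->8 [EMPTY]
step 1: bank2 None->5 [EMPTY]
step 2: bank1 None->2 [EMPTY]
step 3: bank2 5->5 [HIT]
step 4: bank4 None->5 [EMPTY]
step 5: bank1 2->0 [CONFLICT]
step 6: bank5 None->7 [EMPTY]
step 7: bank4 5->8 [CONFLICT]
step 8: bank6 8->8 [HIT]
step 9: bank0 None->6 [EMPTY]
step 10: bank5 7->7 [HIT]
step 11: bank6 8->8 [HIT]
step 12: bank3 None->0 [EMPTY]
step 13: bank1 0->8 [CONFLICT]
step 14: bank2 5->5 [HIT]
step 15: bank2 5->3 [CONFLICT]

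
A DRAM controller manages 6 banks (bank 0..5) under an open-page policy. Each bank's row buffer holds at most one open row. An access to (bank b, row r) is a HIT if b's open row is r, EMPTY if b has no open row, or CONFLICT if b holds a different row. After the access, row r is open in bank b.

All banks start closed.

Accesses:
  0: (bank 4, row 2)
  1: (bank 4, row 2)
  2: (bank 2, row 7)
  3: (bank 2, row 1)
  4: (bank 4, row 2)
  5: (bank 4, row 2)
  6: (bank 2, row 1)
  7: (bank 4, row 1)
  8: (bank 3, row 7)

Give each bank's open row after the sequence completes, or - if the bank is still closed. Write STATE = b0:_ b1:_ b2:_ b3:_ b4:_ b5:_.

step 0: bank4 None->2 [EMPTY]
step 1: bank4 2->2 [HIT]
step 2: bank2 None->7 [EMPTY]
step 3: bank2 7->1 [CONFLICT]
step 4: bank4 2->2 [HIT]
step 5: bank4 2->2 [HIT]
step 6: bank2 1->1 [HIT]
step 7: bank4 2->1 [CONFLICT]
step 8: bank3 None->7 [EMPTY]

STATE = b0:- b1:- b2:1 b3:7 b4:1 b5:-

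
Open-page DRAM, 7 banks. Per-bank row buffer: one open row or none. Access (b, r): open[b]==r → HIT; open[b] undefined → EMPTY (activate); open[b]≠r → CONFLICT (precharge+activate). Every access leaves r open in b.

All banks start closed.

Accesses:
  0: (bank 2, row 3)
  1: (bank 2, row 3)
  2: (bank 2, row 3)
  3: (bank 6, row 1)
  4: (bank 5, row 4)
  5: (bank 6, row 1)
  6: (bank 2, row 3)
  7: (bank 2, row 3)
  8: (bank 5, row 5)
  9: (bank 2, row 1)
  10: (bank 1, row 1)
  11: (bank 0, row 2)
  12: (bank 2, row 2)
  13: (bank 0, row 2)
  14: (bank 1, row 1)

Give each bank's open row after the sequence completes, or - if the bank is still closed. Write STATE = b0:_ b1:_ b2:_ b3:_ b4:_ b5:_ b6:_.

STATE = b0:2 b1:1 b2:2 b3:- b4:- b5:5 b6:1

  [0] b2 r3: no row ⇒ E
  [1] b2 r3: had r3 ⇒ H
  [2] b2 r3: had r3 ⇒ H
  [3] b6 r1: no row ⇒ E
  [4] b5 r4: no row ⇒ E
  [5] b6 r1: had r1 ⇒ H
  [6] b2 r3: had r3 ⇒ H
  [7] b2 r3: had r3 ⇒ H
  [8] b5 r5: had r4 ⇒ C
  [9] b2 r1: had r3 ⇒ C
  [10] b1 r1: no row ⇒ E
  [11] b0 r2: no row ⇒ E
  [12] b2 r2: had r1 ⇒ C
  [13] b0 r2: had r2 ⇒ H
  [14] b1 r1: had r1 ⇒ H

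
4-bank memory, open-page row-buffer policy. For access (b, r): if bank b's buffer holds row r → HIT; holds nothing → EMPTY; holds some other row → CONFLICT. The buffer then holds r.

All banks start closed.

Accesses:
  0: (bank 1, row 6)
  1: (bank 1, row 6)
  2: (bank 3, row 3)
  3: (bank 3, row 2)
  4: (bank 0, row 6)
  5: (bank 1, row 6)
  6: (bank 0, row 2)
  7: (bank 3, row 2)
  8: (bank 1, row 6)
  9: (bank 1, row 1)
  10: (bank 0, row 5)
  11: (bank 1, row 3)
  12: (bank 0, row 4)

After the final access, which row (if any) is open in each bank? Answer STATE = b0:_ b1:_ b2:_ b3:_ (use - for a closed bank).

STATE = b0:4 b1:3 b2:- b3:2

  [0] b1 r6: no row ⇒ E
  [1] b1 r6: had r6 ⇒ H
  [2] b3 r3: no row ⇒ E
  [3] b3 r2: had r3 ⇒ C
  [4] b0 r6: no row ⇒ E
  [5] b1 r6: had r6 ⇒ H
  [6] b0 r2: had r6 ⇒ C
  [7] b3 r2: had r2 ⇒ H
  [8] b1 r6: had r6 ⇒ H
  [9] b1 r1: had r6 ⇒ C
  [10] b0 r5: had r2 ⇒ C
  [11] b1 r3: had r1 ⇒ C
  [12] b0 r4: had r5 ⇒ C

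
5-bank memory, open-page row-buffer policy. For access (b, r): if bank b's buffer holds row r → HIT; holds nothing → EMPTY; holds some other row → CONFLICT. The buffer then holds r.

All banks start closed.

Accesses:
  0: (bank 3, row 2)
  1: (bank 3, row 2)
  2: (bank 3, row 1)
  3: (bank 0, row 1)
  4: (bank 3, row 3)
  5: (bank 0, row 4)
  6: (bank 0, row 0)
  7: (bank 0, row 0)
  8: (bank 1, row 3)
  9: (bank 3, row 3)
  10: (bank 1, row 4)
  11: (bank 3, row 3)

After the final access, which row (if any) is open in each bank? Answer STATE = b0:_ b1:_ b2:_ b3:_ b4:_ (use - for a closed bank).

STATE = b0:0 b1:4 b2:- b3:3 b4:-

  [0] b3 r2: no row ⇒ E
  [1] b3 r2: had r2 ⇒ H
  [2] b3 r1: had r2 ⇒ C
  [3] b0 r1: no row ⇒ E
  [4] b3 r3: had r1 ⇒ C
  [5] b0 r4: had r1 ⇒ C
  [6] b0 r0: had r4 ⇒ C
  [7] b0 r0: had r0 ⇒ H
  [8] b1 r3: no row ⇒ E
  [9] b3 r3: had r3 ⇒ H
  [10] b1 r4: had r3 ⇒ C
  [11] b3 r3: had r3 ⇒ H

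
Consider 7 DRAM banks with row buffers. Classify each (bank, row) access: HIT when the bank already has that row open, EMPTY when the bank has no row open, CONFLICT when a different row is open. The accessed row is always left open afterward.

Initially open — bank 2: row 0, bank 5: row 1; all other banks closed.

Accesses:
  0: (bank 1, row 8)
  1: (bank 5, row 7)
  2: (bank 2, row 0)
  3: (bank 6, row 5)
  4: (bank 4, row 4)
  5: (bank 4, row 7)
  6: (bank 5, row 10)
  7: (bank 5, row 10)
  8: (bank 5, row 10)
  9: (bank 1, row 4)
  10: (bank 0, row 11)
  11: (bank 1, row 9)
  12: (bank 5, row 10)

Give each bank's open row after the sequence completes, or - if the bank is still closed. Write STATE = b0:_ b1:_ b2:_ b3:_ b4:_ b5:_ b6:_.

STATE = b0:11 b1:9 b2:0 b3:- b4:7 b5:10 b6:5

#0 (1,8) E
#1 (5,7) C  (was 1)
#2 (2,0) H  (was 0)
#3 (6,5) E
#4 (4,4) E
#5 (4,7) C  (was 4)
#6 (5,10) C  (was 7)
#7 (5,10) H  (was 10)
#8 (5,10) H  (was 10)
#9 (1,4) C  (was 8)
#10 (0,11) E
#11 (1,9) C  (was 4)
#12 (5,10) H  (was 10)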